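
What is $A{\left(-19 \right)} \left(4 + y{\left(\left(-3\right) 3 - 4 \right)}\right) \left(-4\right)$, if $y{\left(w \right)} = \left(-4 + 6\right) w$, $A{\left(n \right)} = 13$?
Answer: $1144$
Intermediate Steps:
$y{\left(w \right)} = 2 w$
$A{\left(-19 \right)} \left(4 + y{\left(\left(-3\right) 3 - 4 \right)}\right) \left(-4\right) = 13 \left(4 + 2 \left(\left(-3\right) 3 - 4\right)\right) \left(-4\right) = 13 \left(4 + 2 \left(-9 - 4\right)\right) \left(-4\right) = 13 \left(4 + 2 \left(-13\right)\right) \left(-4\right) = 13 \left(4 - 26\right) \left(-4\right) = 13 \left(\left(-22\right) \left(-4\right)\right) = 13 \cdot 88 = 1144$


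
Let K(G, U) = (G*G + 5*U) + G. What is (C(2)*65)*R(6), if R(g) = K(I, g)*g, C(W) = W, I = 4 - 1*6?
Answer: 24960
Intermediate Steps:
I = -2 (I = 4 - 6 = -2)
K(G, U) = G + G² + 5*U (K(G, U) = (G² + 5*U) + G = G + G² + 5*U)
R(g) = g*(2 + 5*g) (R(g) = (-2 + (-2)² + 5*g)*g = (-2 + 4 + 5*g)*g = (2 + 5*g)*g = g*(2 + 5*g))
(C(2)*65)*R(6) = (2*65)*(6*(2 + 5*6)) = 130*(6*(2 + 30)) = 130*(6*32) = 130*192 = 24960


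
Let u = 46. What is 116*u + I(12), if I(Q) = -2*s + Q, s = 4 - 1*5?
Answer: 5350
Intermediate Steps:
s = -1 (s = 4 - 5 = -1)
I(Q) = 2 + Q (I(Q) = -2*(-1) + Q = 2 + Q)
116*u + I(12) = 116*46 + (2 + 12) = 5336 + 14 = 5350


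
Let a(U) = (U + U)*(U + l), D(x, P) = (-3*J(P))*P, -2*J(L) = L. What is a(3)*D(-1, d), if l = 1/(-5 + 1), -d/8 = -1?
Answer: 1584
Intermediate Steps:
d = 8 (d = -8*(-1) = 8)
J(L) = -L/2
l = -¼ (l = 1/(-4) = -¼ ≈ -0.25000)
D(x, P) = 3*P²/2 (D(x, P) = (-(-3)*P/2)*P = (3*P/2)*P = 3*P²/2)
a(U) = 2*U*(-¼ + U) (a(U) = (U + U)*(U - ¼) = (2*U)*(-¼ + U) = 2*U*(-¼ + U))
a(3)*D(-1, d) = ((½)*3*(-1 + 4*3))*((3/2)*8²) = ((½)*3*(-1 + 12))*((3/2)*64) = ((½)*3*11)*96 = (33/2)*96 = 1584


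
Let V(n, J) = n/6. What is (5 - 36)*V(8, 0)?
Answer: -124/3 ≈ -41.333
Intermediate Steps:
V(n, J) = n/6 (V(n, J) = n*(⅙) = n/6)
(5 - 36)*V(8, 0) = (5 - 36)*((⅙)*8) = -31*4/3 = -124/3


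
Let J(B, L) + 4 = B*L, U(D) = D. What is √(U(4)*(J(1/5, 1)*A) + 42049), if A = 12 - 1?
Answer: 29*√1245/5 ≈ 204.65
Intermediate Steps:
J(B, L) = -4 + B*L
A = 11
√(U(4)*(J(1/5, 1)*A) + 42049) = √(4*((-4 + 1/5)*11) + 42049) = √(4*((-4 + (⅕)*1)*11) + 42049) = √(4*((-4 + ⅕)*11) + 42049) = √(4*(-19/5*11) + 42049) = √(4*(-209/5) + 42049) = √(-836/5 + 42049) = √(209409/5) = 29*√1245/5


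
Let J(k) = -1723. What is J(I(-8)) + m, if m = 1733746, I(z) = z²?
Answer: 1732023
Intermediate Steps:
J(I(-8)) + m = -1723 + 1733746 = 1732023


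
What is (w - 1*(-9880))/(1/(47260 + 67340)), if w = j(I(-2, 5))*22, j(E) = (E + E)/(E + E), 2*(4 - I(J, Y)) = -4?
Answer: 1134769200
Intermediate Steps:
I(J, Y) = 6 (I(J, Y) = 4 - ½*(-4) = 4 + 2 = 6)
j(E) = 1 (j(E) = (2*E)/((2*E)) = (2*E)*(1/(2*E)) = 1)
w = 22 (w = 1*22 = 22)
(w - 1*(-9880))/(1/(47260 + 67340)) = (22 - 1*(-9880))/(1/(47260 + 67340)) = (22 + 9880)/(1/114600) = 9902/(1/114600) = 9902*114600 = 1134769200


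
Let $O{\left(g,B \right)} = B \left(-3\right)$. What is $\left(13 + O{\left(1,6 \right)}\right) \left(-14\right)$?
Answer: $70$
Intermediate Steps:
$O{\left(g,B \right)} = - 3 B$
$\left(13 + O{\left(1,6 \right)}\right) \left(-14\right) = \left(13 - 18\right) \left(-14\right) = \left(-5\right) \left(-14\right) = 70$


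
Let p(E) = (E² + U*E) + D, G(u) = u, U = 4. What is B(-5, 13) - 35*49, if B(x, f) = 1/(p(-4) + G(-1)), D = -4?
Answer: -8576/5 ≈ -1715.2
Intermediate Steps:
p(E) = -4 + E² + 4*E (p(E) = (E² + 4*E) - 4 = -4 + E² + 4*E)
B(x, f) = -⅕ (B(x, f) = 1/((-4 + (-4)² + 4*(-4)) - 1) = 1/((-4 + 16 - 16) - 1) = 1/(-4 - 1) = 1/(-5) = -⅕)
B(-5, 13) - 35*49 = -⅕ - 35*49 = -⅕ - 1715 = -8576/5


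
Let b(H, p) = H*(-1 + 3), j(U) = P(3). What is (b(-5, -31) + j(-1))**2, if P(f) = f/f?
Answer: 81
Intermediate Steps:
P(f) = 1
j(U) = 1
b(H, p) = 2*H (b(H, p) = H*2 = 2*H)
(b(-5, -31) + j(-1))**2 = (2*(-5) + 1)**2 = (-10 + 1)**2 = (-9)**2 = 81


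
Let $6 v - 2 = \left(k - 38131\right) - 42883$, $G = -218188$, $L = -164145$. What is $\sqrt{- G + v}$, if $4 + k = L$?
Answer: $\frac{\sqrt{6383802}}{6} \approx 421.1$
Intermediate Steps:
$k = -164149$ ($k = -4 - 164145 = -164149$)
$v = - \frac{245161}{6}$ ($v = \frac{1}{3} + \frac{\left(-164149 - 38131\right) - 42883}{6} = \frac{1}{3} + \frac{-202280 - 42883}{6} = \frac{1}{3} + \frac{1}{6} \left(-245163\right) = \frac{1}{3} - \frac{81721}{2} = - \frac{245161}{6} \approx -40860.0$)
$\sqrt{- G + v} = \sqrt{\left(-1\right) \left(-218188\right) - \frac{245161}{6}} = \sqrt{218188 - \frac{245161}{6}} = \sqrt{\frac{1063967}{6}} = \frac{\sqrt{6383802}}{6}$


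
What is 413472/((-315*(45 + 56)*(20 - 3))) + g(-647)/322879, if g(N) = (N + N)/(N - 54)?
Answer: -31194599893706/40805378601015 ≈ -0.76447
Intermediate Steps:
g(N) = 2*N/(-54 + N) (g(N) = (2*N)/(-54 + N) = 2*N/(-54 + N))
413472/((-315*(45 + 56)*(20 - 3))) + g(-647)/322879 = 413472/((-315*(45 + 56)*(20 - 3))) + (2*(-647)/(-54 - 647))/322879 = 413472/((-31815*17)) + (2*(-647)/(-701))*(1/322879) = 413472/((-315*1717)) + (2*(-647)*(-1/701))*(1/322879) = 413472/(-540855) + (1294/701)*(1/322879) = 413472*(-1/540855) + 1294/226338179 = -137824/180285 + 1294/226338179 = -31194599893706/40805378601015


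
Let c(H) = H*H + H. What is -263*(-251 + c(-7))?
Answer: 54967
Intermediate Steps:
c(H) = H + H² (c(H) = H² + H = H + H²)
-263*(-251 + c(-7)) = -263*(-251 - 7*(1 - 7)) = -263*(-251 - 7*(-6)) = -263*(-251 + 42) = -263*(-209) = 54967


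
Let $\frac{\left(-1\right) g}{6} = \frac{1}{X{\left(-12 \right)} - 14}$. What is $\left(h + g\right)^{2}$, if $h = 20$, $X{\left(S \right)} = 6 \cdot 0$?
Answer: $\frac{20449}{49} \approx 417.33$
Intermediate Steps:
$X{\left(S \right)} = 0$
$g = \frac{3}{7}$ ($g = - \frac{6}{0 - 14} = - \frac{6}{-14} = \left(-6\right) \left(- \frac{1}{14}\right) = \frac{3}{7} \approx 0.42857$)
$\left(h + g\right)^{2} = \left(20 + \frac{3}{7}\right)^{2} = \left(\frac{143}{7}\right)^{2} = \frac{20449}{49}$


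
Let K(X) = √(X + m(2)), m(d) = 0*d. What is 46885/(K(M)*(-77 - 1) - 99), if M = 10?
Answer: 515735/5671 - 1219010*√10/17013 ≈ -135.64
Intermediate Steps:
m(d) = 0
K(X) = √X (K(X) = √(X + 0) = √X)
46885/(K(M)*(-77 - 1) - 99) = 46885/(√10*(-77 - 1) - 99) = 46885/(√10*(-78) - 99) = 46885/(-78*√10 - 99) = 46885/(-99 - 78*√10)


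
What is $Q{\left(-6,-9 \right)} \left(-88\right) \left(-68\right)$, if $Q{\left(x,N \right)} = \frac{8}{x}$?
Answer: $- \frac{23936}{3} \approx -7978.7$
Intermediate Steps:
$Q{\left(-6,-9 \right)} \left(-88\right) \left(-68\right) = \frac{8}{-6} \left(-88\right) \left(-68\right) = 8 \left(- \frac{1}{6}\right) \left(-88\right) \left(-68\right) = \left(- \frac{4}{3}\right) \left(-88\right) \left(-68\right) = \frac{352}{3} \left(-68\right) = - \frac{23936}{3}$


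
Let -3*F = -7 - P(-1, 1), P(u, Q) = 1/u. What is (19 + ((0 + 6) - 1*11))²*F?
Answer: 392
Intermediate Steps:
F = 2 (F = -(-7 - 1/(-1))/3 = -(-7 - 1*(-1))/3 = -(-7 + 1)/3 = -⅓*(-6) = 2)
(19 + ((0 + 6) - 1*11))²*F = (19 + ((0 + 6) - 1*11))²*2 = (19 + (6 - 11))²*2 = (19 - 5)²*2 = 14²*2 = 196*2 = 392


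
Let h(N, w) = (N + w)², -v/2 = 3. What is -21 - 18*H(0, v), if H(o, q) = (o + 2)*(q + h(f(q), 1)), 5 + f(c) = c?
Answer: -3405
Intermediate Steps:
v = -6 (v = -2*3 = -6)
f(c) = -5 + c
H(o, q) = (2 + o)*(q + (-4 + q)²) (H(o, q) = (o + 2)*(q + ((-5 + q) + 1)²) = (2 + o)*(q + (-4 + q)²))
-21 - 18*H(0, v) = -21 - 18*(2*(-6) + 2*(-4 - 6)² + 0*(-6) + 0*(-4 - 6)²) = -21 - 18*(-12 + 2*(-10)² + 0 + 0*(-10)²) = -21 - 18*(-12 + 2*100 + 0 + 0*100) = -21 - 18*(-12 + 200 + 0 + 0) = -21 - 18*188 = -21 - 3384 = -3405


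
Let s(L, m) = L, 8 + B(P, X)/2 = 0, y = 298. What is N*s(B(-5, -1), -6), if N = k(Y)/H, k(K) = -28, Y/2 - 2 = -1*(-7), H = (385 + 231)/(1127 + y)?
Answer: 11400/11 ≈ 1036.4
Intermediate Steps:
B(P, X) = -16 (B(P, X) = -16 + 2*0 = -16 + 0 = -16)
H = 616/1425 (H = (385 + 231)/(1127 + 298) = 616/1425 ≈ 0.43228)
Y = 18 (Y = 4 + 2*(-1*(-7)) = 4 + 2*7 = 4 + 14 = 18)
N = -1425/22 (N = -28/616/1425 = -28*1425/616 = -1425/22 ≈ -64.773)
N*s(B(-5, -1), -6) = -1425/22*(-16) = 11400/11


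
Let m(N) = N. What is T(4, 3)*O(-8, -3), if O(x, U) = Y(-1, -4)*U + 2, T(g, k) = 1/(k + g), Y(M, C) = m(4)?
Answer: -10/7 ≈ -1.4286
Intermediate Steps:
Y(M, C) = 4
T(g, k) = 1/(g + k)
O(x, U) = 2 + 4*U (O(x, U) = 4*U + 2 = 2 + 4*U)
T(4, 3)*O(-8, -3) = (2 + 4*(-3))/(4 + 3) = (2 - 12)/7 = (⅐)*(-10) = -10/7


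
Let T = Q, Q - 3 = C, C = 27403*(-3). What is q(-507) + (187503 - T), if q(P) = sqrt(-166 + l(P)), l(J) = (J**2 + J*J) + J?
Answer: 269709 + 5*sqrt(20537) ≈ 2.7043e+5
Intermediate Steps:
C = -82209
l(J) = J + 2*J**2 (l(J) = (J**2 + J**2) + J = 2*J**2 + J = J + 2*J**2)
Q = -82206 (Q = 3 - 82209 = -82206)
T = -82206
q(P) = sqrt(-166 + P*(1 + 2*P))
q(-507) + (187503 - T) = sqrt(-166 - 507*(1 + 2*(-507))) + (187503 - 1*(-82206)) = sqrt(-166 - 507*(1 - 1014)) + (187503 + 82206) = sqrt(-166 - 507*(-1013)) + 269709 = sqrt(-166 + 513591) + 269709 = sqrt(513425) + 269709 = 5*sqrt(20537) + 269709 = 269709 + 5*sqrt(20537)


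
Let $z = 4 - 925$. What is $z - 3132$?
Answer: $-4053$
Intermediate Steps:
$z = -921$ ($z = 4 - 925 = -921$)
$z - 3132 = -921 - 3132 = -4053$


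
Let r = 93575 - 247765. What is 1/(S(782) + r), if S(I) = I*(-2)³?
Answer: -1/160446 ≈ -6.2326e-6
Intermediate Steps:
S(I) = -8*I (S(I) = I*(-8) = -8*I)
r = -154190
1/(S(782) + r) = 1/(-8*782 - 154190) = 1/(-6256 - 154190) = 1/(-160446) = -1/160446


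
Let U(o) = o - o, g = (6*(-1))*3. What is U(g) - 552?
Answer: -552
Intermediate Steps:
g = -18 (g = -6*3 = -18)
U(o) = 0
U(g) - 552 = 0 - 552 = -552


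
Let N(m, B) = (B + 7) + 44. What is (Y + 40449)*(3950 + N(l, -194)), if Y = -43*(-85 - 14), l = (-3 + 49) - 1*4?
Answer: 170195742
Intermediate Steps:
l = 42 (l = 46 - 4 = 42)
N(m, B) = 51 + B (N(m, B) = (7 + B) + 44 = 51 + B)
Y = 4257 (Y = -43*(-99) = 4257)
(Y + 40449)*(3950 + N(l, -194)) = (4257 + 40449)*(3950 + (51 - 194)) = 44706*(3950 - 143) = 44706*3807 = 170195742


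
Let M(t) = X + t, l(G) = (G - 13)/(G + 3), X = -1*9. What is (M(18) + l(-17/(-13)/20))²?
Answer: 14516100/635209 ≈ 22.852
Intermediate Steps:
X = -9
l(G) = (-13 + G)/(3 + G)
M(t) = -9 + t
(M(18) + l(-17/(-13)/20))² = ((-9 + 18) + (-13 - 17/(-13)/20)/(3 - 17/(-13)/20))² = (9 + (-13 - 17*(-1/13)*(1/20))/(3 - 17*(-1/13)*(1/20)))² = (9 + (-13 + (17/13)*(1/20))/(3 + (17/13)*(1/20)))² = (9 + (-13 + 17/260)/(3 + 17/260))² = (9 - 3363/260/(797/260))² = (9 + (260/797)*(-3363/260))² = (9 - 3363/797)² = (3810/797)² = 14516100/635209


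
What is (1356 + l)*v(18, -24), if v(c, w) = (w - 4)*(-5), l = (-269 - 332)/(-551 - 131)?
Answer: 64777510/341 ≈ 1.8996e+5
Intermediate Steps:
l = 601/682 (l = -601/(-682) = -601*(-1/682) = 601/682 ≈ 0.88123)
v(c, w) = 20 - 5*w (v(c, w) = (-4 + w)*(-5) = 20 - 5*w)
(1356 + l)*v(18, -24) = (1356 + 601/682)*(20 - 5*(-24)) = 925393*(20 + 120)/682 = (925393/682)*140 = 64777510/341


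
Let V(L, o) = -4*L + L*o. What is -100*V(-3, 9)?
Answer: 1500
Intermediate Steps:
-100*V(-3, 9) = -(-300)*(-4 + 9) = -(-300)*5 = -100*(-15) = 1500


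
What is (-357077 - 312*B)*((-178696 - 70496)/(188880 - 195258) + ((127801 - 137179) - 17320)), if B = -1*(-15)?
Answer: 10251629762594/1063 ≈ 9.6440e+9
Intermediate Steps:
B = 15
(-357077 - 312*B)*((-178696 - 70496)/(188880 - 195258) + ((127801 - 137179) - 17320)) = (-357077 - 312*15)*((-178696 - 70496)/(188880 - 195258) + ((127801 - 137179) - 17320)) = (-357077 - 4680)*(-249192/(-6378) + (-9378 - 17320)) = -361757*(-249192*(-1/6378) - 26698) = -361757*(41532/1063 - 26698) = -361757*(-28338442/1063) = 10251629762594/1063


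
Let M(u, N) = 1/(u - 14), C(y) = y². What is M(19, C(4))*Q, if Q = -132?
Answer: -132/5 ≈ -26.400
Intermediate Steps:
M(u, N) = 1/(-14 + u)
M(19, C(4))*Q = -132/(-14 + 19) = -132/5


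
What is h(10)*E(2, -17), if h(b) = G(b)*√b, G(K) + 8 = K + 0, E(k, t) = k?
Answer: 4*√10 ≈ 12.649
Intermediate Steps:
G(K) = -8 + K (G(K) = -8 + (K + 0) = -8 + K)
h(b) = √b*(-8 + b) (h(b) = (-8 + b)*√b = √b*(-8 + b))
h(10)*E(2, -17) = (√10*(-8 + 10))*2 = (√10*2)*2 = (2*√10)*2 = 4*√10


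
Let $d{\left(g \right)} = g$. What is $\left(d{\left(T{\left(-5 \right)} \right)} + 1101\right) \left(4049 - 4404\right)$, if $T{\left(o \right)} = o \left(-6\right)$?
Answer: $-401505$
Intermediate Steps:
$T{\left(o \right)} = - 6 o$
$\left(d{\left(T{\left(-5 \right)} \right)} + 1101\right) \left(4049 - 4404\right) = \left(\left(-6\right) \left(-5\right) + 1101\right) \left(4049 - 4404\right) = \left(30 + 1101\right) \left(-355\right) = 1131 \left(-355\right) = -401505$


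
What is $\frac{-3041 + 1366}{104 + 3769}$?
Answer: $- \frac{1675}{3873} \approx -0.43248$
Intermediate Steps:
$\frac{-3041 + 1366}{104 + 3769} = - \frac{1675}{3873}$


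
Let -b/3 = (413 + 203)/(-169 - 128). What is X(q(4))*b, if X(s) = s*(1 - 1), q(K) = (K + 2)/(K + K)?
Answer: 0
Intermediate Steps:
q(K) = (2 + K)/(2*K) (q(K) = (2 + K)/((2*K)) = (2 + K)*(1/(2*K)) = (2 + K)/(2*K))
X(s) = 0 (X(s) = s*0 = 0)
b = 56/9 (b = -3*(413 + 203)/(-169 - 128) = -1848/(-297) = -1848*(-1)/297 = -3*(-56/27) = 56/9 ≈ 6.2222)
X(q(4))*b = 0*(56/9) = 0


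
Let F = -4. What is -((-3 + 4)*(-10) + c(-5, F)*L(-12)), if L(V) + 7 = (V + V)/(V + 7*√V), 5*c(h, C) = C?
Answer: 1438/305 + 112*I*√3/305 ≈ 4.7148 + 0.63603*I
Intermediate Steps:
c(h, C) = C/5
L(V) = -7 + 2*V/(V + 7*√V) (L(V) = -7 + (V + V)/(V + 7*√V) = -7 + (2*V)/(V + 7*√V) = -7 + 2*V/(V + 7*√V))
-((-3 + 4)*(-10) + c(-5, F)*L(-12)) = -((-3 + 4)*(-10) + ((⅕)*(-4))*((-98*I*√3 - 5*(-12))/(-12 + 7*√(-12)))) = -(1*(-10) - 4*(-98*I*√3 + 60)/(5*(-12 + 7*(2*I*√3)))) = -(-10 - 4*(-98*I*√3 + 60)/(5*(-12 + 14*I*√3))) = -(-10 - 4*(60 - 98*I*√3)/(5*(-12 + 14*I*√3))) = 10 + 4*(60 - 98*I*√3)/(5*(-12 + 14*I*√3))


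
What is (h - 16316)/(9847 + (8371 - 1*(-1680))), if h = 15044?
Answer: -636/9949 ≈ -0.063926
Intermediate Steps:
(h - 16316)/(9847 + (8371 - 1*(-1680))) = (15044 - 16316)/(9847 + (8371 - 1*(-1680))) = -1272/(9847 + (8371 + 1680)) = -1272/(9847 + 10051) = -1272/19898 = -1272*1/19898 = -636/9949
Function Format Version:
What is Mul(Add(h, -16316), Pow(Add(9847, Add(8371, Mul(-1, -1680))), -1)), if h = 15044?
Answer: Rational(-636, 9949) ≈ -0.063926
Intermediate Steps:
Mul(Add(h, -16316), Pow(Add(9847, Add(8371, Mul(-1, -1680))), -1)) = Mul(Add(15044, -16316), Pow(Add(9847, Add(8371, Mul(-1, -1680))), -1)) = Mul(-1272, Pow(Add(9847, Add(8371, 1680)), -1)) = Mul(-1272, Pow(Add(9847, 10051), -1)) = Mul(-1272, Pow(19898, -1)) = Mul(-1272, Rational(1, 19898)) = Rational(-636, 9949)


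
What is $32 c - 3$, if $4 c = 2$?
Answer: $13$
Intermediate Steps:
$c = \frac{1}{2}$ ($c = \frac{1}{4} \cdot 2 = \frac{1}{2} \approx 0.5$)
$32 c - 3 = 32 \cdot \frac{1}{2} - 3 = 16 - 3 = 13$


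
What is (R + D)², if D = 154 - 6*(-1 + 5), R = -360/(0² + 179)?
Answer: 524868100/32041 ≈ 16381.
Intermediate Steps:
R = -360/179 (R = -360/(0 + 179) = -360/179 ≈ -2.0112)
D = 130 (D = 154 - 6*4 = 154 - 1*24 = 154 - 24 = 130)
(R + D)² = (-360/179 + 130)² = (22910/179)² = 524868100/32041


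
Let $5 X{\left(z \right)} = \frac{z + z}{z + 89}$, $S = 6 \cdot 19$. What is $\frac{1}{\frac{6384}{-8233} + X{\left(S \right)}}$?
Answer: $- \frac{8356495}{4602636} \approx -1.8156$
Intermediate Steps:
$S = 114$
$X{\left(z \right)} = \frac{2 z}{5 \left(89 + z\right)}$ ($X{\left(z \right)} = \frac{\left(z + z\right) \frac{1}{z + 89}}{5} = \frac{2 z \frac{1}{89 + z}}{5} = \frac{2 z}{5 \left(89 + z\right)}$)
$\frac{1}{\frac{6384}{-8233} + X{\left(S \right)}} = \frac{1}{\frac{6384}{-8233} + \frac{2}{5} \cdot 114 \frac{1}{89 + 114}} = \frac{1}{6384 \left(- \frac{1}{8233}\right) + \frac{2}{5} \cdot 114 \cdot \frac{1}{203}} = \frac{1}{- \frac{6384}{8233} + \frac{2}{5} \cdot 114 \cdot \frac{1}{203}} = \frac{1}{- \frac{6384}{8233} + \frac{228}{1015}} = \frac{1}{- \frac{4602636}{8356495}} = - \frac{8356495}{4602636}$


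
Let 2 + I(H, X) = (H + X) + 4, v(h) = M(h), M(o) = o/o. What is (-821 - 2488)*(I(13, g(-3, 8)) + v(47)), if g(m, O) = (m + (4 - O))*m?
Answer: -122433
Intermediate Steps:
M(o) = 1
v(h) = 1
g(m, O) = m*(4 + m - O) (g(m, O) = (4 + m - O)*m = m*(4 + m - O))
I(H, X) = 2 + H + X (I(H, X) = -2 + ((H + X) + 4) = -2 + (4 + H + X) = 2 + H + X)
(-821 - 2488)*(I(13, g(-3, 8)) + v(47)) = (-821 - 2488)*((2 + 13 - 3*(4 - 3 - 1*8)) + 1) = -3309*((2 + 13 - 3*(4 - 3 - 8)) + 1) = -3309*((2 + 13 - 3*(-7)) + 1) = -3309*((2 + 13 + 21) + 1) = -3309*(36 + 1) = -3309*37 = -122433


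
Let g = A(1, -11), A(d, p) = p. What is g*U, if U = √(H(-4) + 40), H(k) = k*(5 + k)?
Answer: -66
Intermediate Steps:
U = 6 (U = √(-4*(5 - 4) + 40) = √(-4*1 + 40) = √(-4 + 40) = √36 = 6)
g = -11
g*U = -11*6 = -66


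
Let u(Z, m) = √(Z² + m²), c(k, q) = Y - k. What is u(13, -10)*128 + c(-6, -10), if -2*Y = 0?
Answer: 6 + 128*√269 ≈ 2105.4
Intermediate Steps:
Y = 0 (Y = -½*0 = 0)
c(k, q) = -k (c(k, q) = 0 - k = -k)
u(13, -10)*128 + c(-6, -10) = √(13² + (-10)²)*128 - 1*(-6) = √(169 + 100)*128 + 6 = √269*128 + 6 = 128*√269 + 6 = 6 + 128*√269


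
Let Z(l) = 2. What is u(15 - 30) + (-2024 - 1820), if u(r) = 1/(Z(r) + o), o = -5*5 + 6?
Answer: -65349/17 ≈ -3844.1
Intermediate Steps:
o = -19 (o = -25 + 6 = -19)
u(r) = -1/17 (u(r) = 1/(2 - 19) = 1/(-17) = -1/17)
u(15 - 30) + (-2024 - 1820) = -1/17 + (-2024 - 1820) = -1/17 - 3844 = -65349/17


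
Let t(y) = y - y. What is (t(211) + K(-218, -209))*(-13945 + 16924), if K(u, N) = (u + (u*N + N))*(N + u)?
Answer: -57413209455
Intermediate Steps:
t(y) = 0
K(u, N) = (N + u)*(N + u + N*u) (K(u, N) = (u + (N*u + N))*(N + u) = (u + (N + N*u))*(N + u) = (N + u + N*u)*(N + u) = (N + u)*(N + u + N*u))
(t(211) + K(-218, -209))*(-13945 + 16924) = (0 + ((-209)² + (-218)² - 209*(-218)² - 218*(-209)² + 2*(-209)*(-218)))*(-13945 + 16924) = (0 + (43681 + 47524 - 209*47524 - 218*43681 + 91124))*2979 = (0 + (43681 + 47524 - 9932516 - 9522458 + 91124))*2979 = (0 - 19272645)*2979 = -19272645*2979 = -57413209455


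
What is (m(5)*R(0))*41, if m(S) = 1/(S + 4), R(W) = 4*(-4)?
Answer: -656/9 ≈ -72.889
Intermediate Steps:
R(W) = -16
m(S) = 1/(4 + S)
(m(5)*R(0))*41 = (-16/(4 + 5))*41 = (-16/9)*41 = ((1/9)*(-16))*41 = -16/9*41 = -656/9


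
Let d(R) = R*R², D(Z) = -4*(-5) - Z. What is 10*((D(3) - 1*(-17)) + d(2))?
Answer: 420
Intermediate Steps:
D(Z) = 20 - Z
d(R) = R³
10*((D(3) - 1*(-17)) + d(2)) = 10*(((20 - 1*3) - 1*(-17)) + 2³) = 10*(((20 - 3) + 17) + 8) = 10*((17 + 17) + 8) = 10*(34 + 8) = 10*42 = 420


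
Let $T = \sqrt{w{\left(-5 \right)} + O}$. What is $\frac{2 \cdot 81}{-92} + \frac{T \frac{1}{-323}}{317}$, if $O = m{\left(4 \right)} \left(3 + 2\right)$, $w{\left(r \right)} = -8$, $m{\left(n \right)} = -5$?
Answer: $- \frac{81}{46} - \frac{i \sqrt{33}}{102391} \approx -1.7609 - 5.6104 \cdot 10^{-5} i$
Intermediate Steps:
$O = -25$ ($O = - 5 \left(3 + 2\right) = \left(-5\right) 5 = -25$)
$T = i \sqrt{33}$ ($T = \sqrt{-8 - 25} = \sqrt{-33} = i \sqrt{33} \approx 5.7446 i$)
$\frac{2 \cdot 81}{-92} + \frac{T \frac{1}{-323}}{317} = \frac{2 \cdot 81}{-92} + \frac{i \sqrt{33} \frac{1}{-323}}{317} = 162 \left(- \frac{1}{92}\right) + i \sqrt{33} \left(- \frac{1}{323}\right) \frac{1}{317} = - \frac{81}{46} + - \frac{i \sqrt{33}}{323} \cdot \frac{1}{317} = - \frac{81}{46} - \frac{i \sqrt{33}}{102391}$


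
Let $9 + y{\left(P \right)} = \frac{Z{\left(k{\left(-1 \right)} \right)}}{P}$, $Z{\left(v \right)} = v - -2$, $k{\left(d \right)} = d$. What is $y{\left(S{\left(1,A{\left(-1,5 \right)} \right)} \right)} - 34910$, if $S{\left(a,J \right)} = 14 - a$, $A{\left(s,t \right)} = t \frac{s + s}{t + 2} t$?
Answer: $- \frac{453946}{13} \approx -34919.0$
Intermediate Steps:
$Z{\left(v \right)} = 2 + v$ ($Z{\left(v \right)} = v + 2 = 2 + v$)
$A{\left(s,t \right)} = \frac{2 s t^{2}}{2 + t}$ ($A{\left(s,t \right)} = t \frac{2 s}{2 + t} t = \frac{2 s t}{2 + t} t = \frac{2 s t^{2}}{2 + t}$)
$y{\left(P \right)} = -9 + \frac{1}{P}$ ($y{\left(P \right)} = -9 + \frac{2 - 1}{P} = -9 + 1 \frac{1}{P} = -9 + \frac{1}{P}$)
$y{\left(S{\left(1,A{\left(-1,5 \right)} \right)} \right)} - 34910 = \left(-9 + \frac{1}{14 - 1}\right) - 34910 = \left(-9 + \frac{1}{13}\right) - 34910 = - \frac{116}{13} - 34910 = - \frac{453946}{13}$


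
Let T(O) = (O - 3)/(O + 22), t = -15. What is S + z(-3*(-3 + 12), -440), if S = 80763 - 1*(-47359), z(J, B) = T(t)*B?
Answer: 904774/7 ≈ 1.2925e+5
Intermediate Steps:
T(O) = (-3 + O)/(22 + O)
z(J, B) = -18*B/7 (z(J, B) = ((-3 - 15)/(22 - 15))*B = (-18/7)*B = ((⅐)*(-18))*B = -18*B/7)
S = 128122 (S = 80763 + 47359 = 128122)
S + z(-3*(-3 + 12), -440) = 128122 - 18/7*(-440) = 128122 + 7920/7 = 904774/7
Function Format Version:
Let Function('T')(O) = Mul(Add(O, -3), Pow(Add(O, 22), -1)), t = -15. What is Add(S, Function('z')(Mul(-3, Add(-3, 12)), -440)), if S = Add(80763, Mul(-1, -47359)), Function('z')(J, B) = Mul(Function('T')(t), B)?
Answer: Rational(904774, 7) ≈ 1.2925e+5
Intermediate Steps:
Function('T')(O) = Mul(Pow(Add(22, O), -1), Add(-3, O)) (Function('T')(O) = Mul(Add(-3, O), Pow(Add(22, O), -1)) = Mul(Pow(Add(22, O), -1), Add(-3, O)))
Function('z')(J, B) = Mul(Rational(-18, 7), B) (Function('z')(J, B) = Mul(Mul(Pow(Add(22, -15), -1), Add(-3, -15)), B) = Mul(Mul(Pow(7, -1), -18), B) = Mul(Mul(Rational(1, 7), -18), B) = Mul(Rational(-18, 7), B))
S = 128122 (S = Add(80763, 47359) = 128122)
Add(S, Function('z')(Mul(-3, Add(-3, 12)), -440)) = Add(128122, Mul(Rational(-18, 7), -440)) = Add(128122, Rational(7920, 7)) = Rational(904774, 7)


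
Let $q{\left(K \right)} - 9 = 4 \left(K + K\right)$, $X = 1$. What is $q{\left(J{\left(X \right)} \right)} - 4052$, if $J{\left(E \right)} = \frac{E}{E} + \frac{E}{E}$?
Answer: $-4027$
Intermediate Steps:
$J{\left(E \right)} = 2$ ($J{\left(E \right)} = 1 + 1 = 2$)
$q{\left(K \right)} = 9 + 8 K$ ($q{\left(K \right)} = 9 + 4 \left(K + K\right) = 9 + 4 \cdot 2 K = 9 + 8 K$)
$q{\left(J{\left(X \right)} \right)} - 4052 = \left(9 + 8 \cdot 2\right) - 4052 = \left(9 + 16\right) - 4052 = 25 - 4052 = -4027$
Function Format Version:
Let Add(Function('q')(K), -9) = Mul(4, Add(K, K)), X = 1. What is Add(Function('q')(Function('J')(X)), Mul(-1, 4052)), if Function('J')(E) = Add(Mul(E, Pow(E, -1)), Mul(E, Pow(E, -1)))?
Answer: -4027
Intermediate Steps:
Function('J')(E) = 2 (Function('J')(E) = Add(1, 1) = 2)
Function('q')(K) = Add(9, Mul(8, K)) (Function('q')(K) = Add(9, Mul(4, Add(K, K))) = Add(9, Mul(4, Mul(2, K))) = Add(9, Mul(8, K)))
Add(Function('q')(Function('J')(X)), Mul(-1, 4052)) = Add(Add(9, Mul(8, 2)), Mul(-1, 4052)) = Add(Add(9, 16), -4052) = Add(25, -4052) = -4027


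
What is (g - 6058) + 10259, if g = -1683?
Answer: 2518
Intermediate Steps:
(g - 6058) + 10259 = (-1683 - 6058) + 10259 = -7741 + 10259 = 2518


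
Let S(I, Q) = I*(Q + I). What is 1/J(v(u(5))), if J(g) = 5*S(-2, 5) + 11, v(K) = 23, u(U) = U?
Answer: -1/19 ≈ -0.052632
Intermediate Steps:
S(I, Q) = I*(I + Q)
J(g) = -19 (J(g) = 5*(-2*(-2 + 5)) + 11 = 5*(-2*3) + 11 = 5*(-6) + 11 = -30 + 11 = -19)
1/J(v(u(5))) = 1/(-19) = -1/19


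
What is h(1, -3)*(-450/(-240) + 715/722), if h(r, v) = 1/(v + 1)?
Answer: -8275/5776 ≈ -1.4327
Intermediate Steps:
h(r, v) = 1/(1 + v)
h(1, -3)*(-450/(-240) + 715/722) = (-450/(-240) + 715/722)/(1 - 3) = (-450*(-1/240) + 715*(1/722))/(-2) = -(15/8 + 715/722)/2 = -½*8275/2888 = -8275/5776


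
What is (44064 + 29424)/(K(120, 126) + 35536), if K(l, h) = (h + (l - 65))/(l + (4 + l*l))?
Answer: 1067339712/516125045 ≈ 2.0680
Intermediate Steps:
K(l, h) = (-65 + h + l)/(4 + l + l²) (K(l, h) = (h + (-65 + l))/(l + (4 + l²)) = (-65 + h + l)/(4 + l + l²))
(44064 + 29424)/(K(120, 126) + 35536) = (44064 + 29424)/((-65 + 126 + 120)/(4 + 120 + 120²) + 35536) = 73488/(181/(4 + 120 + 14400) + 35536) = 73488/(181/14524 + 35536) = 73488/(516125045/14524) = 73488*(14524/516125045) = 1067339712/516125045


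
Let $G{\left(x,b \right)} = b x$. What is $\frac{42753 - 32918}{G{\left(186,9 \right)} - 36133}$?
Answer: $- \frac{9835}{34459} \approx -0.28541$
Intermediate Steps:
$\frac{42753 - 32918}{G{\left(186,9 \right)} - 36133} = \frac{42753 - 32918}{9 \cdot 186 - 36133} = \frac{9835}{1674 - 36133} = \frac{9835}{-34459} = 9835 \left(- \frac{1}{34459}\right) = - \frac{9835}{34459}$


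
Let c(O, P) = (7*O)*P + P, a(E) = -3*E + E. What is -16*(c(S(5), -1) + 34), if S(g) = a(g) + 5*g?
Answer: 1152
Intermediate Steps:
a(E) = -2*E
S(g) = 3*g (S(g) = -2*g + 5*g = 3*g)
c(O, P) = P + 7*O*P (c(O, P) = 7*O*P + P = P + 7*O*P)
-16*(c(S(5), -1) + 34) = -16*(-(1 + 7*(3*5)) + 34) = -16*(-(1 + 7*15) + 34) = -16*(-(1 + 105) + 34) = -16*(-1*106 + 34) = -16*(-106 + 34) = -16*(-72) = 1152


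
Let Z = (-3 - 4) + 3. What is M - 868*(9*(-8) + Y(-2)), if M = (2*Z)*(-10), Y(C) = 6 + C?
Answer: 59104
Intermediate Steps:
Z = -4 (Z = -7 + 3 = -4)
M = 80 (M = (2*(-4))*(-10) = -8*(-10) = 80)
M - 868*(9*(-8) + Y(-2)) = 80 - 868*(9*(-8) + (6 - 2)) = 80 - 868*(-72 + 4) = 80 - 868*(-68) = 80 + 59024 = 59104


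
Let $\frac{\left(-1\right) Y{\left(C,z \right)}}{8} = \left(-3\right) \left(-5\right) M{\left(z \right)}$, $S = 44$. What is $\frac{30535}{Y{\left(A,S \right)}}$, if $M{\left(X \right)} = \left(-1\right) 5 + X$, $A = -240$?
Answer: $- \frac{6107}{936} \approx -6.5246$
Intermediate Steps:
$M{\left(X \right)} = -5 + X$
$Y{\left(C,z \right)} = 600 - 120 z$ ($Y{\left(C,z \right)} = - 8 \left(-3\right) \left(-5\right) \left(-5 + z\right) = - 8 \cdot 15 \left(-5 + z\right) = - 8 \left(-75 + 15 z\right) = 600 - 120 z$)
$\frac{30535}{Y{\left(A,S \right)}} = \frac{30535}{600 - 5280} = \frac{30535}{-4680} = 30535 \left(- \frac{1}{4680}\right) = - \frac{6107}{936}$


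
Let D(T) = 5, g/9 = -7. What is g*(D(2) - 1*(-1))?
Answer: -378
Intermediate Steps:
g = -63 (g = 9*(-7) = -63)
g*(D(2) - 1*(-1)) = -63*(5 - 1*(-1)) = -63*(5 + 1) = -63*6 = -378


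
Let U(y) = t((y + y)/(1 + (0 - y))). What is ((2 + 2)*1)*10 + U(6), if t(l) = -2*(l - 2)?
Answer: 244/5 ≈ 48.800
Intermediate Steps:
t(l) = 4 - 2*l (t(l) = -2*(-2 + l) = 4 - 2*l)
U(y) = 4 - 4*y/(1 - y) (U(y) = 4 - 2*(y + y)/(1 + (0 - y)) = 4 - 2*2*y/(1 - y) = 4 - 4*y/(1 - y))
((2 + 2)*1)*10 + U(6) = ((2 + 2)*1)*10 + 4*(-1 + 2*6)/(-1 + 6) = (4*1)*10 + 4*(-1 + 12)/5 = 4*10 + 4*(⅕)*11 = 40 + 44/5 = 244/5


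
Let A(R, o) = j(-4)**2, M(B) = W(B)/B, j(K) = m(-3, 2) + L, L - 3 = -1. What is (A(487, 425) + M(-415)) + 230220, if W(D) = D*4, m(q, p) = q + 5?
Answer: 230240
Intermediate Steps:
m(q, p) = 5 + q
W(D) = 4*D
L = 2 (L = 3 - 1 = 2)
j(K) = 4 (j(K) = (5 - 3) + 2 = 2 + 2 = 4)
M(B) = 4 (M(B) = (4*B)/B = 4)
A(R, o) = 16 (A(R, o) = 4**2 = 16)
(A(487, 425) + M(-415)) + 230220 = (16 + 4) + 230220 = 20 + 230220 = 230240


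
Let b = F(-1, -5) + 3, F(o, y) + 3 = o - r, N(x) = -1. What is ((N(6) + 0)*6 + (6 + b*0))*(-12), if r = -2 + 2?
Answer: 0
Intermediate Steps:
r = 0
F(o, y) = -3 + o (F(o, y) = -3 + (o - 1*0) = -3 + (o + 0) = -3 + o)
b = -1 (b = (-3 - 1) + 3 = -4 + 3 = -1)
((N(6) + 0)*6 + (6 + b*0))*(-12) = ((-1 + 0)*6 + (6 - 1*0))*(-12) = (-1*6 + (6 + 0))*(-12) = (-6 + 6)*(-12) = 0*(-12) = 0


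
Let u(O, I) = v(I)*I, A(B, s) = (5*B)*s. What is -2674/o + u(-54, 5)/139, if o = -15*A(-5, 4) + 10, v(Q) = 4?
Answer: -170743/104945 ≈ -1.6270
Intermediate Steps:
A(B, s) = 5*B*s
u(O, I) = 4*I
o = 1510 (o = -75*(-5)*4 + 10 = -15*(-100) + 10 = 1500 + 10 = 1510)
-2674/o + u(-54, 5)/139 = -2674/1510 + (4*5)/139 = -2674*1/1510 + 20*(1/139) = -1337/755 + 20/139 = -170743/104945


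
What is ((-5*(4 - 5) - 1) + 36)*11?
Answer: 440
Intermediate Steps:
((-5*(4 - 5) - 1) + 36)*11 = ((-5*(-1) - 1) + 36)*11 = ((5 - 1) + 36)*11 = (4 + 36)*11 = 40*11 = 440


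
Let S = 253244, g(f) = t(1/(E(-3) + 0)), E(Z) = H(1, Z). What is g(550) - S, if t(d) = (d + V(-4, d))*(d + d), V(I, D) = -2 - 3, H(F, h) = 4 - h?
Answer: -12409024/49 ≈ -2.5325e+5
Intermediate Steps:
E(Z) = 4 - Z
V(I, D) = -5
t(d) = 2*d*(-5 + d) (t(d) = (d - 5)*(d + d) = (-5 + d)*(2*d) = 2*d*(-5 + d))
g(f) = -68/49 (g(f) = 2*(-5 + 1/((4 - 1*(-3)) + 0))/((4 - 1*(-3)) + 0) = 2*(-5 + 1/((4 + 3) + 0))/((4 + 3) + 0) = 2*(-5 + 1/(7 + 0))/(7 + 0) = 2*(-5 + 1/7)/7 = 2*(1/7)*(-5 + 1/7) = 2*(1/7)*(-34/7) = -68/49)
g(550) - S = -68/49 - 1*253244 = -68/49 - 253244 = -12409024/49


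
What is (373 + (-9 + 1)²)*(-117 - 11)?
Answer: -55936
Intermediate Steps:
(373 + (-9 + 1)²)*(-117 - 11) = (373 + (-8)²)*(-128) = (373 + 64)*(-128) = 437*(-128) = -55936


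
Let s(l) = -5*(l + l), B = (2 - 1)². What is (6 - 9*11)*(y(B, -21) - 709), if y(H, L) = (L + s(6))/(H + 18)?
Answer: 1260336/19 ≈ 66334.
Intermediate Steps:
B = 1 (B = 1² = 1)
s(l) = -10*l
y(H, L) = (-60 + L)/(18 + H) (y(H, L) = (L - 10*6)/(H + 18) = (L - 60)/(18 + H) = (-60 + L)/(18 + H))
(6 - 9*11)*(y(B, -21) - 709) = (6 - 9*11)*((-60 - 21)/(18 + 1) - 709) = (6 - 99)*(-81/19 - 709) = -93*((1/19)*(-81) - 709) = -93*(-81/19 - 709) = -93*(-13552/19) = 1260336/19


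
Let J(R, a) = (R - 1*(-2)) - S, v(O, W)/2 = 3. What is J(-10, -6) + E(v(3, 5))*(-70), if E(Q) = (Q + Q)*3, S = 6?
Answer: -2534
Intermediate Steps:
v(O, W) = 6 (v(O, W) = 2*3 = 6)
E(Q) = 6*Q (E(Q) = (2*Q)*3 = 6*Q)
J(R, a) = -4 + R (J(R, a) = (R - 1*(-2)) - 1*6 = (R + 2) - 6 = (2 + R) - 6 = -4 + R)
J(-10, -6) + E(v(3, 5))*(-70) = (-4 - 10) + (6*6)*(-70) = -14 + 36*(-70) = -14 - 2520 = -2534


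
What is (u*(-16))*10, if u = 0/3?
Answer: 0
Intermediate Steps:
u = 0 (u = 0*(1/3) = 0)
(u*(-16))*10 = (0*(-16))*10 = 0*10 = 0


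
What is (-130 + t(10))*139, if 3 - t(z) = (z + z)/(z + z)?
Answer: -17792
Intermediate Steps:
t(z) = 2 (t(z) = 3 - (z + z)/(z + z) = 3 - 2*z/(2*z) = 3 - 2*z*1/(2*z) = 3 - 1*1 = 3 - 1 = 2)
(-130 + t(10))*139 = (-130 + 2)*139 = -128*139 = -17792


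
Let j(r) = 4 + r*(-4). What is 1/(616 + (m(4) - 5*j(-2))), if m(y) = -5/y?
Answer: 4/2219 ≈ 0.0018026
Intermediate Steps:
j(r) = 4 - 4*r
1/(616 + (m(4) - 5*j(-2))) = 1/(616 + (-5/4 - 5*(4 - 4*(-2)))) = 1/(616 + (-5*¼ - 5*(4 + 8))) = 1/(616 + (-5/4 - 5*12)) = 1/(616 + (-5/4 - 60)) = 1/(616 - 245/4) = 1/(2219/4) = 4/2219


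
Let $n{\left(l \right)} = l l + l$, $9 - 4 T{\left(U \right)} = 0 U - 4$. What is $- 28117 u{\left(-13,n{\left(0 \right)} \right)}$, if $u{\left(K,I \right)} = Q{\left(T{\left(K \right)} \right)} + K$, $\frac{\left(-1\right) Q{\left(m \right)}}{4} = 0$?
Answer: $365521$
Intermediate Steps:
$T{\left(U \right)} = \frac{13}{4}$ ($T{\left(U \right)} = \frac{9}{4} - \frac{0 U - 4}{4} = \frac{9}{4} - \frac{0 - 4}{4} = \frac{9}{4} - -1 = \frac{9}{4} + 1 = \frac{13}{4}$)
$Q{\left(m \right)} = 0$ ($Q{\left(m \right)} = \left(-4\right) 0 = 0$)
$n{\left(l \right)} = l + l^{2}$ ($n{\left(l \right)} = l^{2} + l = l + l^{2}$)
$u{\left(K,I \right)} = K$ ($u{\left(K,I \right)} = 0 + K = K$)
$- 28117 u{\left(-13,n{\left(0 \right)} \right)} = \left(-28117\right) \left(-13\right) = 365521$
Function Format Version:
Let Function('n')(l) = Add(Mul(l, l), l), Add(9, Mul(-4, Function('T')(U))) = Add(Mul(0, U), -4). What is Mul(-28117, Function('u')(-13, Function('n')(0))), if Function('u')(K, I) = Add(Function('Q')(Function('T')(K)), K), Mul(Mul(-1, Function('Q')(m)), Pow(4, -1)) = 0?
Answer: 365521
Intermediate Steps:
Function('T')(U) = Rational(13, 4) (Function('T')(U) = Add(Rational(9, 4), Mul(Rational(-1, 4), Add(Mul(0, U), -4))) = Add(Rational(9, 4), Mul(Rational(-1, 4), Add(0, -4))) = Add(Rational(9, 4), Mul(Rational(-1, 4), -4)) = Add(Rational(9, 4), 1) = Rational(13, 4))
Function('Q')(m) = 0 (Function('Q')(m) = Mul(-4, 0) = 0)
Function('n')(l) = Add(l, Pow(l, 2)) (Function('n')(l) = Add(Pow(l, 2), l) = Add(l, Pow(l, 2)))
Function('u')(K, I) = K (Function('u')(K, I) = Add(0, K) = K)
Mul(-28117, Function('u')(-13, Function('n')(0))) = Mul(-28117, -13) = 365521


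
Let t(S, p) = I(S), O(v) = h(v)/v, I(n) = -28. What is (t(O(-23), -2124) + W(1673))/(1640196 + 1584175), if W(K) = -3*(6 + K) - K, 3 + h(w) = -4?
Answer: -6738/3224371 ≈ -0.0020897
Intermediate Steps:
h(w) = -7 (h(w) = -3 - 4 = -7)
O(v) = -7/v
t(S, p) = -28
W(K) = -18 - 4*K (W(K) = (-18 - 3*K) - K = -18 - 4*K)
(t(O(-23), -2124) + W(1673))/(1640196 + 1584175) = (-28 + (-18 - 4*1673))/(1640196 + 1584175) = (-28 + (-18 - 6692))/3224371 = (-28 - 6710)*(1/3224371) = -6738*1/3224371 = -6738/3224371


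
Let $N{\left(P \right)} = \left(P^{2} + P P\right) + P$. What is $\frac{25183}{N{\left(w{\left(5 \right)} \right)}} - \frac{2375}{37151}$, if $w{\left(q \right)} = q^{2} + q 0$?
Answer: $\frac{932545508}{47367525} \approx 19.687$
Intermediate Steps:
$w{\left(q \right)} = q^{2}$ ($w{\left(q \right)} = q^{2} + 0 = q^{2}$)
$N{\left(P \right)} = P + 2 P^{2}$ ($N{\left(P \right)} = \left(P^{2} + P^{2}\right) + P = 2 P^{2} + P = P + 2 P^{2}$)
$\frac{25183}{N{\left(w{\left(5 \right)} \right)}} - \frac{2375}{37151} = \frac{25183}{5^{2} \left(1 + 2 \cdot 5^{2}\right)} - \frac{2375}{37151} = \frac{25183}{25 \left(1 + 2 \cdot 25\right)} - \frac{2375}{37151} = \frac{25183}{25 \left(1 + 50\right)} - \frac{2375}{37151} = \frac{25183}{25 \cdot 51} - \frac{2375}{37151} = \frac{25183}{1275} - \frac{2375}{37151} = \frac{932545508}{47367525}$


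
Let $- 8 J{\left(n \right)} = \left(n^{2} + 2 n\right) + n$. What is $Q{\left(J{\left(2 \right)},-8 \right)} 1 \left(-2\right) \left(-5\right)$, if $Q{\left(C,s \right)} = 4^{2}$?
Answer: $160$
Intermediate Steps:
$J{\left(n \right)} = - \frac{3 n}{8} - \frac{n^{2}}{8}$ ($J{\left(n \right)} = - \frac{\left(n^{2} + 2 n\right) + n}{8} = - \frac{n^{2} + 3 n}{8} = - \frac{3 n}{8} - \frac{n^{2}}{8}$)
$Q{\left(C,s \right)} = 16$
$Q{\left(J{\left(2 \right)},-8 \right)} 1 \left(-2\right) \left(-5\right) = 16 \cdot 1 \left(-2\right) \left(-5\right) = 16 \left(\left(-2\right) \left(-5\right)\right) = 16 \cdot 10 = 160$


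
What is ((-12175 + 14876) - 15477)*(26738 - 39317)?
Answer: 160709304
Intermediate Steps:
((-12175 + 14876) - 15477)*(26738 - 39317) = (2701 - 15477)*(-12579) = -12776*(-12579) = 160709304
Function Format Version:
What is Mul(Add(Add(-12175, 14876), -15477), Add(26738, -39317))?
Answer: 160709304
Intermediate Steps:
Mul(Add(Add(-12175, 14876), -15477), Add(26738, -39317)) = Mul(Add(2701, -15477), -12579) = Mul(-12776, -12579) = 160709304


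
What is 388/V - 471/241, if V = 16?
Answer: 21493/964 ≈ 22.296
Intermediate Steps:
388/V - 471/241 = 388/16 - 471/241 = 388*(1/16) - 471*1/241 = 97/4 - 471/241 = 21493/964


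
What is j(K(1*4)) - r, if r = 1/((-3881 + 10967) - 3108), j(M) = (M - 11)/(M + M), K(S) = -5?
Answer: 31819/19890 ≈ 1.5997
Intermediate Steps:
j(M) = (-11 + M)/(2*M) (j(M) = (-11 + M)/((2*M)) = (-11 + M)*(1/(2*M)) = (-11 + M)/(2*M))
r = 1/3978 (r = 1/(7086 - 3108) = 1/3978 ≈ 0.00025138)
j(K(1*4)) - r = (½)*(-11 - 5)/(-5) - 1*1/3978 = (½)*(-⅕)*(-16) - 1/3978 = 8/5 - 1/3978 = 31819/19890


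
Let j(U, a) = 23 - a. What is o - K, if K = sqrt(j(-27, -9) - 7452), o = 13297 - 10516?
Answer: 2781 - 2*I*sqrt(1855) ≈ 2781.0 - 86.139*I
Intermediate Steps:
o = 2781
K = 2*I*sqrt(1855) (K = sqrt((23 - 1*(-9)) - 7452) = sqrt((23 + 9) - 7452) = sqrt(32 - 7452) = sqrt(-7420) = 2*I*sqrt(1855) ≈ 86.139*I)
o - K = 2781 - 2*I*sqrt(1855)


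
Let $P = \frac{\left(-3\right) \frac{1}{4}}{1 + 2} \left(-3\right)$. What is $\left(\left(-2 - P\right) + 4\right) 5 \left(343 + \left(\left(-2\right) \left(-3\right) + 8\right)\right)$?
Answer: $\frac{8925}{4} \approx 2231.3$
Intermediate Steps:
$P = \frac{3}{4}$ ($P = \frac{\left(-3\right) \frac{1}{4}}{3} \left(-3\right) = \frac{1}{3} \left(- \frac{3}{4}\right) \left(-3\right) = \left(- \frac{1}{4}\right) \left(-3\right) = \frac{3}{4} \approx 0.75$)
$\left(\left(-2 - P\right) + 4\right) 5 \left(343 + \left(\left(-2\right) \left(-3\right) + 8\right)\right) = \left(\left(-2 - \frac{3}{4}\right) + 4\right) 5 \left(343 + \left(\left(-2\right) \left(-3\right) + 8\right)\right) = \left(\left(-2 - \frac{3}{4}\right) + 4\right) 5 \left(343 + \left(6 + 8\right)\right) = \left(- \frac{11}{4} + 4\right) 5 \left(343 + 14\right) = \frac{5}{4} \cdot 5 \cdot 357 = \frac{25}{4} \cdot 357 = \frac{8925}{4}$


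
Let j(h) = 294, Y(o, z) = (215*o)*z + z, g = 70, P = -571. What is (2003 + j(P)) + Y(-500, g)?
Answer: -7522633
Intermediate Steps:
Y(o, z) = z + 215*o*z (Y(o, z) = 215*o*z + z = z + 215*o*z)
(2003 + j(P)) + Y(-500, g) = (2003 + 294) + 70*(1 + 215*(-500)) = 2297 + 70*(1 - 107500) = 2297 + 70*(-107499) = 2297 - 7524930 = -7522633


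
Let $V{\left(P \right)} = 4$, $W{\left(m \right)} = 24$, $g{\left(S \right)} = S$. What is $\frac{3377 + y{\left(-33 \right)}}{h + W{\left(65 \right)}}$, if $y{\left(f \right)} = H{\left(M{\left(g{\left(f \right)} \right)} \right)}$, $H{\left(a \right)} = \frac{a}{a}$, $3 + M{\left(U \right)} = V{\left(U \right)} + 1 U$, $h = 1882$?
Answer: $\frac{1689}{953} \approx 1.7723$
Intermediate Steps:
$M{\left(U \right)} = 1 + U$ ($M{\left(U \right)} = -3 + \left(4 + 1 U\right) = -3 + \left(4 + U\right) = 1 + U$)
$H{\left(a \right)} = 1$
$y{\left(f \right)} = 1$
$\frac{3377 + y{\left(-33 \right)}}{h + W{\left(65 \right)}} = \frac{3377 + 1}{1882 + 24} = \frac{3378}{1906} = 3378 \cdot \frac{1}{1906} = \frac{1689}{953}$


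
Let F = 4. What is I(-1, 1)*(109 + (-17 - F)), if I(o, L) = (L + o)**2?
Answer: 0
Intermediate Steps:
I(-1, 1)*(109 + (-17 - F)) = (1 - 1)**2*(109 + (-17 - 1*4)) = 0**2*(109 + (-17 - 4)) = 0*(109 - 21) = 0*88 = 0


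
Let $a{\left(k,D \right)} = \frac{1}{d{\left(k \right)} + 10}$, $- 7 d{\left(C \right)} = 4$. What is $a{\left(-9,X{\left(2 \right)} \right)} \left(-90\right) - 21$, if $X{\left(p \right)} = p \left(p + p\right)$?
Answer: $- \frac{336}{11} \approx -30.545$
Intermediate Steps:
$d{\left(C \right)} = - \frac{4}{7}$ ($d{\left(C \right)} = \left(- \frac{1}{7}\right) 4 = - \frac{4}{7}$)
$X{\left(p \right)} = 2 p^{2}$ ($X{\left(p \right)} = p 2 p = 2 p^{2}$)
$a{\left(k,D \right)} = \frac{7}{66}$ ($a{\left(k,D \right)} = \frac{1}{- \frac{4}{7} + 10} = \frac{1}{\frac{66}{7}} = \frac{7}{66}$)
$a{\left(-9,X{\left(2 \right)} \right)} \left(-90\right) - 21 = \frac{7}{66} \left(-90\right) - 21 = - \frac{105}{11} - 21 = - \frac{336}{11}$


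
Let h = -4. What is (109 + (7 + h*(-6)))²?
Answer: 19600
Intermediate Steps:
(109 + (7 + h*(-6)))² = (109 + (7 - 4*(-6)))² = (109 + (7 + 24))² = (109 + 31)² = 140² = 19600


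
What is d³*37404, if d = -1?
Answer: -37404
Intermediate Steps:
d³*37404 = (-1)³*37404 = -1*37404 = -37404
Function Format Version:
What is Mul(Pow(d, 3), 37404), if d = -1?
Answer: -37404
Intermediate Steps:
Mul(Pow(d, 3), 37404) = Mul(Pow(-1, 3), 37404) = Mul(-1, 37404) = -37404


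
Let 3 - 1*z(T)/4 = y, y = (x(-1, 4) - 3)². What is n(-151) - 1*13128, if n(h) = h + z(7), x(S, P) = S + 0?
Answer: -13331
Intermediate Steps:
x(S, P) = S
y = 16 (y = (-1 - 3)² = (-4)² = 16)
z(T) = -52 (z(T) = 12 - 4*16 = 12 - 64 = -52)
n(h) = -52 + h (n(h) = h - 52 = -52 + h)
n(-151) - 1*13128 = (-52 - 151) - 1*13128 = -203 - 13128 = -13331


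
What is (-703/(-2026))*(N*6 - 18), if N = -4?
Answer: -14763/1013 ≈ -14.574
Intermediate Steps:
(-703/(-2026))*(N*6 - 18) = (-703/(-2026))*(-4*6 - 18) = (-703*(-1/2026))*(-24 - 18) = (703/2026)*(-42) = -14763/1013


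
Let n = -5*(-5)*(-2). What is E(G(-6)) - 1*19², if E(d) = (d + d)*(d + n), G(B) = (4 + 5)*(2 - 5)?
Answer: 3797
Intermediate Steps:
n = -50 (n = 25*(-2) = -50)
G(B) = -27 (G(B) = 9*(-3) = -27)
E(d) = 2*d*(-50 + d) (E(d) = (d + d)*(d - 50) = (2*d)*(-50 + d) = 2*d*(-50 + d))
E(G(-6)) - 1*19² = 2*(-27)*(-50 - 27) - 1*19² = 2*(-27)*(-77) - 1*361 = 4158 - 361 = 3797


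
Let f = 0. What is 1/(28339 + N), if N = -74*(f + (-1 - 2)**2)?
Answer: 1/27673 ≈ 3.6136e-5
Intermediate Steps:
N = -666 (N = -74*(0 + (-1 - 2)**2) = -74*(0 + (-3)**2) = -74*(0 + 9) = -74*9 = -666)
1/(28339 + N) = 1/(28339 - 666) = 1/27673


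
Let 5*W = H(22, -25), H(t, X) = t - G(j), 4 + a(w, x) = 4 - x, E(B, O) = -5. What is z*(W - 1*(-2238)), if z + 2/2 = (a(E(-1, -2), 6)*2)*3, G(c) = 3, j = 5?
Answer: -414733/5 ≈ -82947.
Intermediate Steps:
a(w, x) = -x (a(w, x) = -4 + (4 - x) = -x)
H(t, X) = -3 + t (H(t, X) = t - 1*3 = t - 3 = -3 + t)
W = 19/5 (W = (-3 + 22)/5 = (⅕)*19 = 19/5 ≈ 3.8000)
z = -37 (z = -1 + (-1*6*2)*3 = -1 - 6*2*3 = -1 - 12*3 = -1 - 36 = -37)
z*(W - 1*(-2238)) = -37*(19/5 - 1*(-2238)) = -37*(19/5 + 2238) = -37*11209/5 = -414733/5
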